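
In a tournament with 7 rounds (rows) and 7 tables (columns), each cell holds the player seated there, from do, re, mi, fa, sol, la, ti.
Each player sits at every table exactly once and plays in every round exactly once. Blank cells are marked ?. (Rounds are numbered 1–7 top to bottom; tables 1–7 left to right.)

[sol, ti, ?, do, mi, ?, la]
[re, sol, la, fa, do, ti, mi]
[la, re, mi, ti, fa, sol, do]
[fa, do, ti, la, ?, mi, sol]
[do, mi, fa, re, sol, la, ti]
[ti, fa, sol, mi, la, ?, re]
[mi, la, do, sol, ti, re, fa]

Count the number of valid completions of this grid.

Round 1, table 3: eliminating its round and table leaves {re}.
Round 1, table 6: eliminating its round and table leaves {fa}.
Round 4, table 5: eliminating its round and table leaves {re}.
Round 6, table 6: eliminating its round and table leaves {do}.
Only one assignment across all blanks avoids any round or table repeat, giving 1 completion.

1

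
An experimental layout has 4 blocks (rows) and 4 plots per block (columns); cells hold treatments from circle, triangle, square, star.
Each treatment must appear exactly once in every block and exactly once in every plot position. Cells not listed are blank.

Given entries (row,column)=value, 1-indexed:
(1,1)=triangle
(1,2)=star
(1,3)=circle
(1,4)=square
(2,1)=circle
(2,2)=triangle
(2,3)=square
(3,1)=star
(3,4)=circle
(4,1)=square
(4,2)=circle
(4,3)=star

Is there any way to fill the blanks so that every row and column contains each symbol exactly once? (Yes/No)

Yes

No block or plot among the givens repeats a symbol, and propagating forced cells runs into no contradiction.
One valid completion exists (for instance, triangle star circle square / circle triangle square star / star square triangle circle / square circle star triangle).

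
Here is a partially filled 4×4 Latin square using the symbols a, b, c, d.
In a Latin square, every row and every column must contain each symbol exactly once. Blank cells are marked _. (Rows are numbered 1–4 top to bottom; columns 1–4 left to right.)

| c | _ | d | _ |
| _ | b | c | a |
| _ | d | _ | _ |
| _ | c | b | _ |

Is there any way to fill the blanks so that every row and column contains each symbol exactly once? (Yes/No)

Yes

No row or column among the givens repeats a symbol, and propagating forced cells runs into no contradiction.
One valid completion exists (for instance, c a d b / d b c a / b d a c / a c b d).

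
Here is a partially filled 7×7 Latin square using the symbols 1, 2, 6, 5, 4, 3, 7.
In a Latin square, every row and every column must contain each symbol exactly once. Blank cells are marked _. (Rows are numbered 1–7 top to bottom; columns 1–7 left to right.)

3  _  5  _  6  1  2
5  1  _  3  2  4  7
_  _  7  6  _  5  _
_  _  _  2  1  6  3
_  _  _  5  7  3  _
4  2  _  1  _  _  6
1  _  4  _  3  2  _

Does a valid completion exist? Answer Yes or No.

No

Row 4, column 3: row 4 together with column 3 already contain {1, 2, 6, 5, 4, 3, 7} — every symbol — so nothing can go there. The grid has no valid completion.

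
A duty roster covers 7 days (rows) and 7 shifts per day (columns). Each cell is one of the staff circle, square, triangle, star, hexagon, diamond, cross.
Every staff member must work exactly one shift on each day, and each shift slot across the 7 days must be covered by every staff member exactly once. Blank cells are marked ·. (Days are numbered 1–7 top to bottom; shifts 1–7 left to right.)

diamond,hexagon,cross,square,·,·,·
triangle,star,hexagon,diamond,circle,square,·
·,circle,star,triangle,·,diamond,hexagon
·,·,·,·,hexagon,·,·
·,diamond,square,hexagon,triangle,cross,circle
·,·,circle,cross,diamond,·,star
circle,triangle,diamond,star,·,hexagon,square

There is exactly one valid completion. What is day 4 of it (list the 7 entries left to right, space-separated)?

Day 4, shift 3: day 4 has {hexagon} and shift 3 has {circle, square, star, hexagon, diamond, cross}, leaving only triangle.
Day 4, shift 4: day 4 has {triangle, hexagon} and shift 4 has {square, triangle, star, hexagon, diamond, cross}, leaving only circle.
Day 4, shift 6: day 4 has {circle, triangle, hexagon} and shift 6 has {square, hexagon, diamond, cross}, leaving only star.
Day 1, shift 5: day 1 has {square, hexagon, diamond, cross} and shift 5 has {circle, triangle, hexagon, diamond}, leaving only star.
Day 1, shift 7: day 1 has {square, star, hexagon, diamond, cross} and shift 7 has {circle, square, star, hexagon}, leaving only triangle.
Day 1, shift 6: day 1 has {square, triangle, star, hexagon, diamond, cross} and shift 6 has {square, star, hexagon, diamond, cross}, leaving only circle.
Day 2, shift 7: day 2 has {circle, square, triangle, star, hexagon, diamond} and shift 7 has {circle, square, triangle, star, hexagon}, leaving only cross.
Day 4, shift 7: day 4 has {circle, triangle, star, hexagon} and shift 7 has {circle, square, triangle, star, hexagon, cross}, leaving only diamond.
Day 5, shift 1: day 5 has {circle, square, triangle, hexagon, diamond, cross} and shift 1 has {circle, triangle, diamond}, leaving only star.
Day 6, shift 2: day 6 has {circle, star, diamond, cross} and shift 2 has {circle, triangle, star, hexagon, diamond}, leaving only square.
Day 4, shift 2: day 4 has {circle, triangle, star, hexagon, diamond} and shift 2 has {circle, square, triangle, star, hexagon, diamond}, leaving only cross.
Day 4, shift 1: day 4 has {circle, triangle, star, hexagon, diamond, cross} and shift 1 has {circle, triangle, star, diamond}, leaving only square.
So day 4 reads: square cross triangle circle hexagon star diamond.

square cross triangle circle hexagon star diamond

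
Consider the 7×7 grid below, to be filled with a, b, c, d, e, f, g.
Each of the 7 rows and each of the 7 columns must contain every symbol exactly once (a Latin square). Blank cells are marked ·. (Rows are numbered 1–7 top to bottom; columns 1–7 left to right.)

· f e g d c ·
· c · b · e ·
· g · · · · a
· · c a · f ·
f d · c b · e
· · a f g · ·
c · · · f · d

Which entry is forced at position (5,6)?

a

Row 1, column 7: row 1 has {c, d, e, f, g} and column 7 has {a, d, e}, leaving only b.
Row 1, column 1: row 1 has {b, c, d, e, f, g} and column 1 has {c, f}, leaving only a.
Row 2, column 5: row 2 has {b, c, e} and column 5 has {b, d, f, g}, leaving only a.
Row 4, column 5: row 4 has {a, c, f} and column 5 has {a, b, d, f, g}, leaving only e.
Row 3, column 5: row 3 has {a, g} and column 5 has {a, b, d, e, f, g}, leaving only c.
Row 4, column 2: row 4 has {a, c, e, f} and column 2 has {c, d, f, g}, leaving only b.
Row 4, column 7: row 4 has {a, b, c, e, f} and column 7 has {a, b, d, e}, leaving only g.
Row 2, column 7: row 2 has {a, b, c, e} and column 7 has {a, b, d, e, g}, leaving only f.
Row 4, column 1: row 4 has {a, b, c, e, f, g} and column 1 has {a, c, f}, leaving only d.
Row 2, column 1: row 2 has {a, b, c, e, f} and column 1 has {a, c, d, f}, leaving only g.
Row 2, column 3: row 2 has {a, b, c, e, f, g} and column 3 has {a, c, e}, leaving only d.
Row 5, column 3: row 5 has {b, c, d, e, f} and column 3 has {a, c, d, e}, leaving only g.
Row 5 already has {b, c, d, e, f, g} and column 6 already has {c, e, f}, so row 5, column 6 must be a.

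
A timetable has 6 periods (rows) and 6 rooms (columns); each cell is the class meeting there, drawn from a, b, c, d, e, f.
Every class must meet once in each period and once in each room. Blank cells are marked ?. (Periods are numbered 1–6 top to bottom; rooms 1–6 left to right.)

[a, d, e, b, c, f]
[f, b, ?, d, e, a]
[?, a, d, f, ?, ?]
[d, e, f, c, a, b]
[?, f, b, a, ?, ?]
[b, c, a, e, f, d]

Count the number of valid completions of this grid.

2

Period 2, room 3: eliminating its period and room leaves {c}.
Period 3, room 1: eliminating its period and room leaves {c, e}.
Period 3, room 5: eliminating its period and room leaves {b}.
Period 3, room 6: eliminating its period and room leaves {c, e}.
Period 5, room 1: eliminating its period and room leaves {c, e}.
Period 5, room 5: eliminating its period and room leaves {d}.
Period 5, room 6: eliminating its period and room leaves {c, e}.
Enumerating the assignments across these blanks that avoid any period or room repeat gives 2 completions.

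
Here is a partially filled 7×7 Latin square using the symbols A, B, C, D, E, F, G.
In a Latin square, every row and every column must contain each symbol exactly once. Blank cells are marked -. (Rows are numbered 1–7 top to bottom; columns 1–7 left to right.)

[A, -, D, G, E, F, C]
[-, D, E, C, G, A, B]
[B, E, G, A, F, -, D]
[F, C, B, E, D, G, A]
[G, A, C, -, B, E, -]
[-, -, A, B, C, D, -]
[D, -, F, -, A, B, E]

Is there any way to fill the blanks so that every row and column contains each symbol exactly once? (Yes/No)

Row 2, column 1: row 2 together with column 1 already contain {A, B, C, D, E, F, G} — every symbol — so nothing can go there. The grid has no valid completion.

No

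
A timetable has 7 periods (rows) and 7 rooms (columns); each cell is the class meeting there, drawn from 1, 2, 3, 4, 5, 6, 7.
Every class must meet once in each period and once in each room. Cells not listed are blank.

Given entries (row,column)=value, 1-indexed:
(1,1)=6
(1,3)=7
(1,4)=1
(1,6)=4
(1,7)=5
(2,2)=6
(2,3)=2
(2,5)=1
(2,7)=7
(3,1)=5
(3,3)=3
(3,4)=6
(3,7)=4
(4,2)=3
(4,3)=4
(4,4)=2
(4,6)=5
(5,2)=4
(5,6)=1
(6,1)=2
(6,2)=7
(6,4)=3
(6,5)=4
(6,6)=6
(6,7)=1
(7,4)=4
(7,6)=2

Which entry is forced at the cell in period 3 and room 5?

Period 1, room 2: period 1 has {1, 4, 5, 6, 7} and room 2 has {3, 4, 6, 7}, leaving only 2.
Period 1, room 5: period 1 has {1, 2, 4, 5, 6, 7} and room 5 has {1, 4}, leaving only 3.
Period 2, room 4: period 2 has {1, 2, 6, 7} and room 4 has {1, 2, 3, 4, 6}, leaving only 5.
Period 2, room 6: period 2 has {1, 2, 5, 6, 7} and room 6 has {1, 2, 4, 5, 6}, leaving only 3.
Period 2, room 1: period 2 has {1, 2, 3, 5, 6, 7} and room 1 has {2, 5, 6}, leaving only 4.
Period 3, room 2: period 3 has {3, 4, 5, 6} and room 2 has {2, 3, 4, 6, 7}, leaving only 1.
Period 3, room 6: period 3 has {1, 3, 4, 5, 6} and room 6 has {1, 2, 3, 4, 5, 6}, leaving only 7.
Period 3 already has {1, 3, 4, 5, 6, 7} and room 5 already has {1, 3, 4}, so period 3, room 5 must be 2.

2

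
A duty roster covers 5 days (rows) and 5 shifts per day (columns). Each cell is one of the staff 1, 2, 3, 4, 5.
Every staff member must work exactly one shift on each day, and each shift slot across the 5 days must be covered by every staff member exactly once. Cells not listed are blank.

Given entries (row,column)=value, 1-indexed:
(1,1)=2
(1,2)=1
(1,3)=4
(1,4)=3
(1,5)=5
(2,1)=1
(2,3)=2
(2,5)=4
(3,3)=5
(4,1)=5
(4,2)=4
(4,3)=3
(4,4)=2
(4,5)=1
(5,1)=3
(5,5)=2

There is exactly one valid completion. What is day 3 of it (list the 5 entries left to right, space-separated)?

Day 3, shift 1: day 3 has {5} and shift 1 has {1, 2, 3, 5}, leaving only 4.
Day 3, shift 4: day 3 has {4, 5} and shift 4 has {2, 3}, leaving only 1.
Day 3, shift 5: day 3 has {1, 4, 5} and shift 5 has {1, 2, 4, 5}, leaving only 3.
Day 3, shift 2: day 3 has {1, 3, 4, 5} and shift 2 has {1, 4}, leaving only 2.
So day 3 reads: 4 2 5 1 3.

4 2 5 1 3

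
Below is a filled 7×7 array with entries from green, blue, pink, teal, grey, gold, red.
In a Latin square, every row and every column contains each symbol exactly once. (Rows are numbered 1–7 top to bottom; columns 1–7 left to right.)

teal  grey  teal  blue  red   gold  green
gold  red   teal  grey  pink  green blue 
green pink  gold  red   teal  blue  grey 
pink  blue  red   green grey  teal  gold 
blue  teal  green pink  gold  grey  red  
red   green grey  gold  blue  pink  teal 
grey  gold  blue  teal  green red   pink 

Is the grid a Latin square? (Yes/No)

No

Column 3 contains teal twice (at rows 1 and 2), so it is not a permutation.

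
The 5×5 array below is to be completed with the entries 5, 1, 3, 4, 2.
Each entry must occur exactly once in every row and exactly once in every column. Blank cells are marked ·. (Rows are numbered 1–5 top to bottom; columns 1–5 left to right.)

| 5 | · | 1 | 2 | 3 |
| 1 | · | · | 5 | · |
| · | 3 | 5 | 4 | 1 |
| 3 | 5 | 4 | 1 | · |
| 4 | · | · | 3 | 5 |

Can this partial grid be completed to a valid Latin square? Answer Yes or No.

No row or column among the givens repeats a symbol, and propagating forced cells runs into no contradiction.
One valid completion exists (for instance, 5 4 1 2 3 / 1 2 3 5 4 / 2 3 5 4 1 / 3 5 4 1 2 / 4 1 2 3 5).

Yes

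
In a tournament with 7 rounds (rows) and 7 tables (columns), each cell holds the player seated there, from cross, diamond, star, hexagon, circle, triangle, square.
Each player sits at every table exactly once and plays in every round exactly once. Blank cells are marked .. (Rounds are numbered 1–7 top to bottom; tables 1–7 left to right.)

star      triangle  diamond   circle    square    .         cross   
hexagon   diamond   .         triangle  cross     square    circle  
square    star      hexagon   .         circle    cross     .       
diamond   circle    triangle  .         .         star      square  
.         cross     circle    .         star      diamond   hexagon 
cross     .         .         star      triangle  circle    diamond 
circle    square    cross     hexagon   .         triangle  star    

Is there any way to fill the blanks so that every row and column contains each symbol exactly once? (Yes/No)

No round or table among the givens repeats a symbol, and propagating forced cells runs into no contradiction.
One valid completion exists (for instance, star triangle diamond circle square hexagon cross / hexagon diamond star triangle cross square circle / square star hexagon diamond circle cross triangle / diamond circle triangle cross hexagon star square / triangle cross circle square star diamond hexagon / cross hexagon square star triangle circle diamond / circle square cross hexagon diamond triangle star).

Yes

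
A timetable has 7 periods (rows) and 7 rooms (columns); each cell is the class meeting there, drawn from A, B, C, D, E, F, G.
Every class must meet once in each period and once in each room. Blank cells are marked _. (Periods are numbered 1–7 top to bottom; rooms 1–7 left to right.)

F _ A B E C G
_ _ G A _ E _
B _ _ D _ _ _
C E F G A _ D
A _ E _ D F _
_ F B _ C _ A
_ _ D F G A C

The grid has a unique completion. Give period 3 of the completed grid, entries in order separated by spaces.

B A C D F G E

Period 3, room 3: period 3 has {B, D} and room 3 has {A, B, D, E, F, G}, leaving only C.
Period 3, room 5: period 3 has {B, C, D} and room 5 has {A, C, D, E, G}, leaving only F.
Period 3, room 6: period 3 has {B, C, D, F} and room 6 has {A, C, E, F}, leaving only G.
Period 3, room 2: period 3 has {B, C, D, F, G} and room 2 has {E, F}, leaving only A.
Period 3, room 7: period 3 has {A, B, C, D, F, G} and room 7 has {A, C, D, G}, leaving only E.
So period 3 reads: B A C D F G E.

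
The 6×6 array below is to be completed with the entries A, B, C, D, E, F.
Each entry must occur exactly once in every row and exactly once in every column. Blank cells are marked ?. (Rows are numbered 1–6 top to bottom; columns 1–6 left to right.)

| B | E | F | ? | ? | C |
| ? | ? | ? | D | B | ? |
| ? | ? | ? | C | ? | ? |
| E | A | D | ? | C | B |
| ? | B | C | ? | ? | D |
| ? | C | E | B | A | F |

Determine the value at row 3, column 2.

Row 1, column 4: row 1 has {B, C, E, F} and column 4 has {B, C, D}, leaving only A.
Row 1, column 5: row 1 has {A, B, C, E, F} and column 5 has {A, B, C}, leaving only D.
Row 2, column 2: row 2 has {B, D} and column 2 has {A, B, C, E}, leaving only F.
Row 3 already has {C} and column 2 already has {A, B, C, E, F}, so row 3, column 2 must be D.

D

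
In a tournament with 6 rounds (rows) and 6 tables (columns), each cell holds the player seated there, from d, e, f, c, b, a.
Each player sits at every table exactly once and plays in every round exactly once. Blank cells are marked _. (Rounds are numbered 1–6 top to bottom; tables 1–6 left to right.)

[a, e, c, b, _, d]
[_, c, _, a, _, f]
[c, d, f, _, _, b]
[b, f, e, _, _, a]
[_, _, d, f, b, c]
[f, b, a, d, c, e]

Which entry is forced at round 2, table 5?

Round 1, table 5: round 1 has {d, e, c, b, a} and table 5 has {c, b}, leaving only f.
Round 2, table 3: round 2 has {f, c, a} and table 3 has {d, e, f, c, a}, leaving only b.
Round 3, table 4: round 3 has {d, f, c, b} and table 4 has {d, f, b, a}, leaving only e.
Round 3, table 5: round 3 has {d, e, f, c, b} and table 5 has {f, c, b}, leaving only a.
Round 4, table 4: round 4 has {e, f, b, a} and table 4 has {d, e, f, b, a}, leaving only c.
Round 4, table 5: round 4 has {e, f, c, b, a} and table 5 has {f, c, b, a}, leaving only d.
Round 2 already has {f, c, b, a} and table 5 already has {d, f, c, b, a}, so round 2, table 5 must be e.

e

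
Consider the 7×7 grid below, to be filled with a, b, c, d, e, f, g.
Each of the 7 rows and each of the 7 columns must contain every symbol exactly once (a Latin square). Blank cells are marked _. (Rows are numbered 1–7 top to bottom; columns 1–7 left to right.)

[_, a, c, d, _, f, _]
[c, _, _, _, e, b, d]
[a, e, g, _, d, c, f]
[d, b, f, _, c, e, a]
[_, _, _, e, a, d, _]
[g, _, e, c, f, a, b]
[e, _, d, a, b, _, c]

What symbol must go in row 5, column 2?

c

Row 1, column 1: row 1 has {a, c, d, f} and column 1 has {a, c, d, e, g}, leaving only b.
Row 1, column 5: row 1 has {a, b, c, d, f} and column 5 has {a, b, c, d, e, f}, leaving only g.
Row 1, column 7: row 1 has {a, b, c, d, f, g} and column 7 has {a, b, c, d, f}, leaving only e.
Row 2, column 3: row 2 has {b, c, d, e} and column 3 has {c, d, e, f, g}, leaving only a.
Row 3, column 4: row 3 has {a, c, d, e, f, g} and column 4 has {a, c, d, e}, leaving only b.
Row 4, column 4: row 4 has {a, b, c, d, e, f} and column 4 has {a, b, c, d, e}, leaving only g.
Row 2, column 4: row 2 has {a, b, c, d, e} and column 4 has {a, b, c, d, e, g}, leaving only f.
Row 2, column 2: row 2 has {a, b, c, d, e, f} and column 2 has {a, b, e}, leaving only g.
Row 5, column 1: row 5 has {a, d, e} and column 1 has {a, b, c, d, e, g}, leaving only f.
Row 5 already has {a, d, e, f} and column 2 already has {a, b, e, g}, so row 5, column 2 must be c.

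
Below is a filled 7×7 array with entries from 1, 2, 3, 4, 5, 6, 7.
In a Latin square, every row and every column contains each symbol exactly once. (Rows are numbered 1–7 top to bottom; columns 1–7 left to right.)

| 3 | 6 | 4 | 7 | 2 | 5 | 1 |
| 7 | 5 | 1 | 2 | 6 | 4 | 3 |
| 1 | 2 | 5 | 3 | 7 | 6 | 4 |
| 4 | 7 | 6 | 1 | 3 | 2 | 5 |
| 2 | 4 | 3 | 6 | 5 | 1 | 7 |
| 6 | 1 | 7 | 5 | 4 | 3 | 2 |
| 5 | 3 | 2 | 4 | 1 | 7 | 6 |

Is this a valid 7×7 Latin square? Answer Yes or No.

Yes

Each row is a permutation of the 7 symbols, and so is each column.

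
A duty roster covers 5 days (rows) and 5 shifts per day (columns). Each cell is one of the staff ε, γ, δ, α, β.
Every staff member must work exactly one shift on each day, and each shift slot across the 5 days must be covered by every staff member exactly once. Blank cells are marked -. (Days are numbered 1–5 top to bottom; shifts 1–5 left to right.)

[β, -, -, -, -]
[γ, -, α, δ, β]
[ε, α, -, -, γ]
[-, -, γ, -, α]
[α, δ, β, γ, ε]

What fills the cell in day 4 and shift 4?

ε

Day 1, shift 5: day 1 has {β} and shift 5 has {ε, γ, α, β}, leaving only δ.
Day 1, shift 3: day 1 has {δ, β} and shift 3 has {γ, α, β}, leaving only ε.
Day 1, shift 2: day 1 has {ε, δ, β} and shift 2 has {δ, α}, leaving only γ.
Day 1, shift 4: day 1 has {ε, γ, δ, β} and shift 4 has {γ, δ}, leaving only α.
Day 2, shift 2: day 2 has {γ, δ, α, β} and shift 2 has {γ, δ, α}, leaving only ε.
Day 3, shift 3: day 3 has {ε, γ, α} and shift 3 has {ε, γ, α, β}, leaving only δ.
Day 3, shift 4: day 3 has {ε, γ, δ, α} and shift 4 has {γ, δ, α}, leaving only β.
Day 4 already has {γ, α} and shift 4 already has {γ, δ, α, β}, so day 4, shift 4 must be ε.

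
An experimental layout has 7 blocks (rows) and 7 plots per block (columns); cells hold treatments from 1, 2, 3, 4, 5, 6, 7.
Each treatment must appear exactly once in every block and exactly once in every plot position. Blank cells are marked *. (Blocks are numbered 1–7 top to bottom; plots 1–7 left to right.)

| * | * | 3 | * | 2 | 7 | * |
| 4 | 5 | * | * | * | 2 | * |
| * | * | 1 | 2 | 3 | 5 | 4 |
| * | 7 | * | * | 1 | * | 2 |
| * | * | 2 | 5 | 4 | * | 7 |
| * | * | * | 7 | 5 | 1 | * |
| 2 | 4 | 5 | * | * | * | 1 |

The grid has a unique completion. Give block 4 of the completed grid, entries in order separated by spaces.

Block 3, plot 2: block 3 has {1, 2, 3, 4, 5} and plot 2 has {4, 5, 7}, leaving only 6.
Block 1, plot 2: block 1 has {2, 3, 7} and plot 2 has {4, 5, 6, 7}, leaving only 1.
Block 3, plot 1: block 3 has {1, 2, 3, 4, 5, 6} and plot 1 has {2, 4}, leaving only 7.
Block 5, plot 2: block 5 has {2, 4, 5, 7} and plot 2 has {1, 4, 5, 6, 7}, leaving only 3.
Block 5, plot 6: block 5 has {2, 3, 4, 5, 7} and plot 6 has {1, 2, 5, 7}, leaving only 6.
Block 5, plot 1: block 5 has {2, 3, 4, 5, 6, 7} and plot 1 has {2, 4, 7}, leaving only 1.
Block 6, plot 2: block 6 has {1, 5, 7} and plot 2 has {1, 3, 4, 5, 6, 7}, leaving only 2.
Block 7, plot 6: block 7 has {1, 2, 4, 5} and plot 6 has {1, 2, 5, 6, 7}, leaving only 3.
Block 4, plot 6: block 4 has {1, 2, 7} and plot 6 has {1, 2, 3, 5, 6, 7}, leaving only 4.
Block 4, plot 3: block 4 has {1, 2, 4, 7} and plot 3 has {1, 2, 3, 5}, leaving only 6.
Block 4, plot 4: block 4 has {1, 2, 4, 6, 7} and plot 4 has {2, 5, 7}, leaving only 3.
Block 4, plot 1: block 4 has {1, 2, 3, 4, 6, 7} and plot 1 has {1, 2, 4, 7}, leaving only 5.
So block 4 reads: 5 7 6 3 1 4 2.

5 7 6 3 1 4 2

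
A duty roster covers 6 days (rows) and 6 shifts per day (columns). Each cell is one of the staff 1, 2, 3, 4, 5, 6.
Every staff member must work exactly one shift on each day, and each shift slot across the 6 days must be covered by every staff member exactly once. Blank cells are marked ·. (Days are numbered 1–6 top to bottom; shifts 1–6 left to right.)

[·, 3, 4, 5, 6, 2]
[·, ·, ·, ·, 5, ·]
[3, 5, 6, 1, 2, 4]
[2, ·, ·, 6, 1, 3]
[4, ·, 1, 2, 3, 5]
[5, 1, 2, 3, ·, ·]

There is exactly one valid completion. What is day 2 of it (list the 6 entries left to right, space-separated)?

6 2 3 4 5 1

Day 2, shift 3: day 2 has {5} and shift 3 has {1, 2, 4, 6}, leaving only 3.
Day 2, shift 4: day 2 has {3, 5} and shift 4 has {1, 2, 3, 5, 6}, leaving only 4.
Day 1, shift 1: day 1 has {2, 3, 4, 5, 6} and shift 1 has {2, 3, 4, 5}, leaving only 1.
Day 2, shift 1: day 2 has {3, 4, 5} and shift 1 has {1, 2, 3, 4, 5}, leaving only 6.
Day 2, shift 2: day 2 has {3, 4, 5, 6} and shift 2 has {1, 3, 5}, leaving only 2.
Day 2, shift 6: day 2 has {2, 3, 4, 5, 6} and shift 6 has {2, 3, 4, 5}, leaving only 1.
So day 2 reads: 6 2 3 4 5 1.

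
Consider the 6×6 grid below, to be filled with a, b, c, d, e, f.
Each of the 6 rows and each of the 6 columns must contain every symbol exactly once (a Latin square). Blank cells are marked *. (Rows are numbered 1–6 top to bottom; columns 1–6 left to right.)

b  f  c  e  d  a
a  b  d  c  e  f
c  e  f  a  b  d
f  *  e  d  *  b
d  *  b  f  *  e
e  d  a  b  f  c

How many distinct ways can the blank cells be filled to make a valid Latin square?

2

Row 4, column 2: eliminating its row and column leaves {a, c}.
Row 4, column 5: eliminating its row and column leaves {a, c}.
Row 5, column 2: eliminating its row and column leaves {a, c}.
Row 5, column 5: eliminating its row and column leaves {a, c}.
Enumerating the assignments across these blanks that avoid any row or column repeat gives 2 completions.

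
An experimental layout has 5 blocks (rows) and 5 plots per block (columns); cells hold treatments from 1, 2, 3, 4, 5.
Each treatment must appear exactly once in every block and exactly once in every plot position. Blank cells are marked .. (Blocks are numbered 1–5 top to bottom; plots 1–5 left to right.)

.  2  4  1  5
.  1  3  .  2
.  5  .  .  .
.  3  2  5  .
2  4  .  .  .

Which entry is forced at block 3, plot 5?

3

Block 1, plot 1: block 1 has {1, 2, 4, 5} and plot 1 has {2}, leaving only 3.
Block 2, plot 4: block 2 has {1, 2, 3} and plot 4 has {1, 5}, leaving only 4.
Block 2, plot 1: block 2 has {1, 2, 3, 4} and plot 1 has {2, 3}, leaving only 5.
Block 3, plot 3: block 3 has {5} and plot 3 has {2, 3, 4}, leaving only 1.
Block 3, plot 1: block 3 has {1, 5} and plot 1 has {2, 3, 5}, leaving only 4.
Block 3 already has {1, 4, 5} and plot 5 already has {2, 5}, so block 3, plot 5 must be 3.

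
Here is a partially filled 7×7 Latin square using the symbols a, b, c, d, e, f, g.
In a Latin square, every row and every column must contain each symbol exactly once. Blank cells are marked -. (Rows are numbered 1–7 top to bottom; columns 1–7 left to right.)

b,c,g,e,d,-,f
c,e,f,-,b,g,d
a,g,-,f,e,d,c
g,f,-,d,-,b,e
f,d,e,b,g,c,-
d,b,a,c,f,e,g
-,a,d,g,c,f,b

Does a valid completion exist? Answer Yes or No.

Yes

No row or column among the givens repeats a symbol, and propagating forced cells runs into no contradiction.
One valid completion exists (for instance, b c g e d a f / c e f a b g d / a g b f e d c / g f c d a b e / f d e b g c a / d b a c f e g / e a d g c f b).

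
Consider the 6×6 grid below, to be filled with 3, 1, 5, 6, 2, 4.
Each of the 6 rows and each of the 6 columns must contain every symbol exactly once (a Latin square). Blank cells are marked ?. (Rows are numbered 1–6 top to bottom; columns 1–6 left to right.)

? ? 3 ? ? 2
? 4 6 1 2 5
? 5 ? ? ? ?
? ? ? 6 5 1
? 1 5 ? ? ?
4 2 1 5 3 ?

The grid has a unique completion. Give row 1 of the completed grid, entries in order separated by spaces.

Row 1, column 2: row 1 has {3, 2} and column 2 has {1, 5, 2, 4}, leaving only 6.
Row 1, column 4: row 1 has {3, 6, 2} and column 4 has {1, 5, 6}, leaving only 4.
Row 1, column 5: row 1 has {3, 6, 2, 4} and column 5 has {3, 5, 2}, leaving only 1.
Row 1, column 1: row 1 has {3, 1, 6, 2, 4} and column 1 has {4}, leaving only 5.
So row 1 reads: 5 6 3 4 1 2.

5 6 3 4 1 2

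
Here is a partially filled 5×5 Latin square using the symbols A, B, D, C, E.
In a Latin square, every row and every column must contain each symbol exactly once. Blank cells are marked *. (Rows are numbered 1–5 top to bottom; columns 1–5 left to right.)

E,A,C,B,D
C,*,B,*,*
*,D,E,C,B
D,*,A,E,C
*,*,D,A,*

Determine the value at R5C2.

C

Row 2, column 2: row 2 has {B, C} and column 2 has {A, D}, leaving only E.
Row 2, column 4: row 2 has {B, C, E} and column 4 has {A, B, C, E}, leaving only D.
Row 2, column 5: row 2 has {B, D, C, E} and column 5 has {B, D, C}, leaving only A.
Row 3, column 1: row 3 has {B, D, C, E} and column 1 has {D, C, E}, leaving only A.
Row 4, column 2: row 4 has {A, D, C, E} and column 2 has {A, D, E}, leaving only B.
Row 5 already has {A, D} and column 2 already has {A, B, D, E}, so row 5, column 2 must be C.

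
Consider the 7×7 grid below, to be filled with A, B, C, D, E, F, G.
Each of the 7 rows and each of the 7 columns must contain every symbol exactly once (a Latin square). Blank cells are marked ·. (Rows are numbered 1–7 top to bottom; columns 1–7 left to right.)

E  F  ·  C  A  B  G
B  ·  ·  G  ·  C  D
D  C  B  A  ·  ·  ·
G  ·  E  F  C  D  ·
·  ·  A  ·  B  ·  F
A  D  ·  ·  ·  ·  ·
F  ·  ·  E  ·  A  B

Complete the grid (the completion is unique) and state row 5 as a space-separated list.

Row 5, column 1: row 5 has {A, B, F} and column 1 has {A, B, D, E, F, G}, leaving only C.
Row 5, column 4: row 5 has {A, B, C, F} and column 4 has {A, C, E, F, G}, leaving only D.
Row 1, column 3: row 1 has {A, B, C, E, F, G} and column 3 has {A, B, E}, leaving only D.
Row 2, column 3: row 2 has {B, C, D, G} and column 3 has {A, B, D, E}, leaving only F.
Row 2, column 5: row 2 has {B, C, D, F, G} and column 5 has {A, B, C}, leaving only E.
Row 2, column 2: row 2 has {B, C, D, E, F, G} and column 2 has {C, D, F}, leaving only A.
Row 3, column 7: row 3 has {A, B, C, D} and column 7 has {B, D, F, G}, leaving only E.
Row 4, column 2: row 4 has {C, D, E, F, G} and column 2 has {A, C, D, F}, leaving only B.
Row 4, column 7: row 4 has {B, C, D, E, F, G} and column 7 has {B, D, E, F, G}, leaving only A.
Row 6, column 4: row 6 has {A, D} and column 4 has {A, C, D, E, F, G}, leaving only B.
Row 6, column 7: row 6 has {A, B, D} and column 7 has {A, B, D, E, F, G}, leaving only C.
Row 6, column 3: row 6 has {A, B, C, D} and column 3 has {A, B, D, E, F}, leaving only G.
Row 6, column 5: row 6 has {A, B, C, D, G} and column 5 has {A, B, C, E}, leaving only F.
Row 3, column 5: row 3 has {A, B, C, D, E} and column 5 has {A, B, C, E, F}, leaving only G.
Row 3, column 6: row 3 has {A, B, C, D, E, G} and column 6 has {A, B, C, D}, leaving only F.
Row 6, column 6: row 6 has {A, B, C, D, F, G} and column 6 has {A, B, C, D, F}, leaving only E.
Row 5, column 6: row 5 has {A, B, C, D, F} and column 6 has {A, B, C, D, E, F}, leaving only G.
Row 5, column 2: row 5 has {A, B, C, D, F, G} and column 2 has {A, B, C, D, F}, leaving only E.
So row 5 reads: C E A D B G F.

C E A D B G F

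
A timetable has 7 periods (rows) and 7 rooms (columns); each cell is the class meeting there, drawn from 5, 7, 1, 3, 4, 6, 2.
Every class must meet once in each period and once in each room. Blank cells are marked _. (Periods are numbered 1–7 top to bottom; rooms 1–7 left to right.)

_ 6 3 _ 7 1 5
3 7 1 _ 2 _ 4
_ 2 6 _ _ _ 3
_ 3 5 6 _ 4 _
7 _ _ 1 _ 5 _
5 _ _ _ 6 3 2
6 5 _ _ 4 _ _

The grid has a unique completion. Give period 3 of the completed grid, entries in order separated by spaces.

Period 3, room 6: period 3 has {3, 6, 2} and room 6 has {5, 1, 3, 4}, leaving only 7.
Period 2, room 4: period 2 has {7, 1, 3, 4, 2} and room 4 has {1, 6}, leaving only 5.
Period 3, room 4: period 3 has {7, 3, 6, 2} and room 4 has {5, 1, 6}, leaving only 4.
Period 3, room 1: period 3 has {7, 3, 4, 6, 2} and room 1 has {5, 7, 3, 6}, leaving only 1.
Period 3, room 5: period 3 has {7, 1, 3, 4, 6, 2} and room 5 has {7, 4, 6, 2}, leaving only 5.
So period 3 reads: 1 2 6 4 5 7 3.

1 2 6 4 5 7 3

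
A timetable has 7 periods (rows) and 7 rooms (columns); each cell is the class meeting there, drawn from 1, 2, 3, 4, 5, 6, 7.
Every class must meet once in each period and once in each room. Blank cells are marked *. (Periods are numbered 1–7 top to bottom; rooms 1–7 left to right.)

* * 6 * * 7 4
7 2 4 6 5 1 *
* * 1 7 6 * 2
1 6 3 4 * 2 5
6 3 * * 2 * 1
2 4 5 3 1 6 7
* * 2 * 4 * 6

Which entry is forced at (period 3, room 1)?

Period 1, room 5: period 1 has {4, 6, 7} and room 5 has {1, 2, 4, 5, 6}, leaving only 3.
Period 1, room 1: period 1 has {3, 4, 6, 7} and room 1 has {1, 2, 6, 7}, leaving only 5.
Period 1, room 2: period 1 has {3, 4, 5, 6, 7} and room 2 has {2, 3, 4, 6}, leaving only 1.
Period 1, room 4: period 1 has {1, 3, 4, 5, 6, 7} and room 4 has {3, 4, 6, 7}, leaving only 2.
Period 2, room 7: period 2 has {1, 2, 4, 5, 6, 7} and room 7 has {1, 2, 4, 5, 6, 7}, leaving only 3.
Period 3, room 2: period 3 has {1, 2, 6, 7} and room 2 has {1, 2, 3, 4, 6}, leaving only 5.
Period 4, room 5: period 4 has {1, 2, 3, 4, 5, 6} and room 5 has {1, 2, 3, 4, 5, 6}, leaving only 7.
Period 5, room 3: period 5 has {1, 2, 3, 6} and room 3 has {1, 2, 3, 4, 5, 6}, leaving only 7.
Period 5, room 4: period 5 has {1, 2, 3, 6, 7} and room 4 has {2, 3, 4, 6, 7}, leaving only 5.
Period 5, room 6: period 5 has {1, 2, 3, 5, 6, 7} and room 6 has {1, 2, 6, 7}, leaving only 4.
Period 3, room 6: period 3 has {1, 2, 5, 6, 7} and room 6 has {1, 2, 4, 6, 7}, leaving only 3.
Period 3 already has {1, 2, 3, 5, 6, 7} and room 1 already has {1, 2, 5, 6, 7}, so period 3, room 1 must be 4.

4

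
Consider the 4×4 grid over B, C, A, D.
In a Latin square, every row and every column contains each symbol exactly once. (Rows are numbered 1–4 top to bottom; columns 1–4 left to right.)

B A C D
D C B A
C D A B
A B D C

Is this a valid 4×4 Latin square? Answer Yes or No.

Each row is a permutation of the 4 symbols, and so is each column.

Yes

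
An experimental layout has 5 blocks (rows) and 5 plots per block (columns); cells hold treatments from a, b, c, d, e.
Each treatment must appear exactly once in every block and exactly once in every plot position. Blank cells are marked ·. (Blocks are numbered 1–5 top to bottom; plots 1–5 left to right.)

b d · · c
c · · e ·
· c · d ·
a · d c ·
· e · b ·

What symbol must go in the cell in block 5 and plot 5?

Block 1, plot 4: block 1 has {b, c, d} and plot 4 has {b, c, d, e}, leaving only a.
Block 1, plot 3: block 1 has {a, b, c, d} and plot 3 has {d}, leaving only e.
Block 3, plot 1: block 3 has {c, d} and plot 1 has {a, b, c}, leaving only e.
Block 4, plot 2: block 4 has {a, c, d} and plot 2 has {c, d, e}, leaving only b.
Block 2, plot 2: block 2 has {c, e} and plot 2 has {b, c, d, e}, leaving only a.
Block 2, plot 3: block 2 has {a, c, e} and plot 3 has {d, e}, leaving only b.
Block 2, plot 5: block 2 has {a, b, c, e} and plot 5 has {c}, leaving only d.
Block 5 already has {b, e} and plot 5 already has {c, d}, so block 5, plot 5 must be a.

a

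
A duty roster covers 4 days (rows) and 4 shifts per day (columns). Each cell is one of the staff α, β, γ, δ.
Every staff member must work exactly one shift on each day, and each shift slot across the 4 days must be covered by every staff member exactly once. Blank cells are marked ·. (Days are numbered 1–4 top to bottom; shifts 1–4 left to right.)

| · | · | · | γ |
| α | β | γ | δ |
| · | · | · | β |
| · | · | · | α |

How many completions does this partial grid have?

4

Day 1, shift 1: eliminating its day and shift leaves {β, δ}.
Day 1, shift 2: eliminating its day and shift leaves {α, δ}.
Day 1, shift 3: eliminating its day and shift leaves {α, β, δ}.
Day 3, shift 1: eliminating its day and shift leaves {γ, δ}.
Day 3, shift 2: eliminating its day and shift leaves {α, γ, δ}.
Day 3, shift 3: eliminating its day and shift leaves {α, δ}.
Day 4, shift 1: eliminating its day and shift leaves {β, γ, δ}.
Day 4, shift 2: eliminating its day and shift leaves {γ, δ}.
Day 4, shift 3: eliminating its day and shift leaves {β, δ}.
Enumerating the assignments across these blanks that avoid any day or shift repeat gives 4 completions.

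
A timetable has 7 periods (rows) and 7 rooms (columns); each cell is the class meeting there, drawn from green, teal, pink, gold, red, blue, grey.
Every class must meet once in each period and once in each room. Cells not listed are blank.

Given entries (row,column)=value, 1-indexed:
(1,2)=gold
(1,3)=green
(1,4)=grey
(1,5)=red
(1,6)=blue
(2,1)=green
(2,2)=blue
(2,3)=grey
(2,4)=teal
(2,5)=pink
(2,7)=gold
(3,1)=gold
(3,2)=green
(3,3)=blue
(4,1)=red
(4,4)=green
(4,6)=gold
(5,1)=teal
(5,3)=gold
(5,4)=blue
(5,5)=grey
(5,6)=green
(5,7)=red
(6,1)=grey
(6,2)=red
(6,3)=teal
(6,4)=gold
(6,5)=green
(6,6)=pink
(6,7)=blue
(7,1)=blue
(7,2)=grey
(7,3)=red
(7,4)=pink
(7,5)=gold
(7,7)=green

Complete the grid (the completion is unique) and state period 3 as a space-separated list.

gold green blue red teal grey pink

Period 3, room 4: period 3 has {green, gold, blue} and room 4 has {green, teal, pink, gold, blue, grey}, leaving only red.
Period 3, room 5: period 3 has {green, gold, red, blue} and room 5 has {green, pink, gold, red, grey}, leaving only teal.
Period 3, room 6: period 3 has {green, teal, gold, red, blue} and room 6 has {green, pink, gold, blue}, leaving only grey.
Period 3, room 7: period 3 has {green, teal, gold, red, blue, grey} and room 7 has {green, gold, red, blue}, leaving only pink.
So period 3 reads: gold green blue red teal grey pink.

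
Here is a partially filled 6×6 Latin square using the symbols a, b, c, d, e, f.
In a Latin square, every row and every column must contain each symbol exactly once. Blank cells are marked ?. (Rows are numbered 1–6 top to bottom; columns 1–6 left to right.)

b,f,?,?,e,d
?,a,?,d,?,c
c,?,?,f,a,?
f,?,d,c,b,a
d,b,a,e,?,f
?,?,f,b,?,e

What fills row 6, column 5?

d

Row 1, column 3: row 1 has {b, d, e, f} and column 3 has {a, d, f}, leaving only c.
Row 1, column 4: row 1 has {b, c, d, e, f} and column 4 has {b, c, d, e, f}, leaving only a.
Row 2, column 1: row 2 has {a, c, d} and column 1 has {b, c, d, f}, leaving only e.
Row 2, column 3: row 2 has {a, c, d, e} and column 3 has {a, c, d, f}, leaving only b.
Row 2, column 5: row 2 has {a, b, c, d, e} and column 5 has {a, b, e}, leaving only f.
Row 3, column 3: row 3 has {a, c, f} and column 3 has {a, b, c, d, f}, leaving only e.
Row 3, column 2: row 3 has {a, c, e, f} and column 2 has {a, b, f}, leaving only d.
Row 3, column 6: row 3 has {a, c, d, e, f} and column 6 has {a, c, d, e, f}, leaving only b.
Row 4, column 2: row 4 has {a, b, c, d, f} and column 2 has {a, b, d, f}, leaving only e.
Row 5, column 5: row 5 has {a, b, d, e, f} and column 5 has {a, b, e, f}, leaving only c.
Row 6 already has {b, e, f} and column 5 already has {a, b, c, e, f}, so row 6, column 5 must be d.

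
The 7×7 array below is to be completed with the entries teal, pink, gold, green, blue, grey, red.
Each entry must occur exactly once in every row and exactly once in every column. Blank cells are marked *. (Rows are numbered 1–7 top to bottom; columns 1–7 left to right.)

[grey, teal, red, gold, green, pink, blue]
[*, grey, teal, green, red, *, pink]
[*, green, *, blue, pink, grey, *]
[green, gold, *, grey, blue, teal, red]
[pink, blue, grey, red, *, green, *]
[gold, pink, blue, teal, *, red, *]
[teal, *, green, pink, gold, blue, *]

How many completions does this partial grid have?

1

Row 2, column 1: eliminating its row and column leaves {blue}.
Row 2, column 6: eliminating its row and column leaves {gold}.
Row 3, column 1: eliminating its row and column leaves {red}.
Row 3, column 3: eliminating its row and column leaves {gold}.
Row 3, column 7: eliminating its row and column leaves {teal, gold}.
Row 4, column 3: eliminating its row and column leaves {pink}.
Row 5, column 5: eliminating its row and column leaves {teal}.
Row 5, column 7: eliminating its row and column leaves {teal, gold}.
Row 6, column 5: eliminating its row and column leaves {grey}.
Row 6, column 7: eliminating its row and column leaves {green, grey}.
Row 7, column 2: eliminating its row and column leaves {red}.
Row 7, column 7: eliminating its row and column leaves {grey}.
Only one assignment across all blanks avoids any row or column repeat, giving 1 completion.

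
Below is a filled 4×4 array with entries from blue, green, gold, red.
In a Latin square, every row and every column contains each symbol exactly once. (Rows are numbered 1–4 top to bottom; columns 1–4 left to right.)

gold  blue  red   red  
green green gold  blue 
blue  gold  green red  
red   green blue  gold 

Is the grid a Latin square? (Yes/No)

No

Row 2 contains green twice (at columns 1 and 2); row 1 is also not a permutation.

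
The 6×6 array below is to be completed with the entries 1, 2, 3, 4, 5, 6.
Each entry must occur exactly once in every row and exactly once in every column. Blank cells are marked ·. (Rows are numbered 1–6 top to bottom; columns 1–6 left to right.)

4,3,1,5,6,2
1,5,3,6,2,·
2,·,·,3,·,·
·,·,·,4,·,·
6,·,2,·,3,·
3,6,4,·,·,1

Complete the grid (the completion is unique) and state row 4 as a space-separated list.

5 2 6 4 1 3

Row 4, column 1: row 4 has {4} and column 1 has {1, 2, 3, 4, 6}, leaving only 5.
Row 4, column 3: row 4 has {4, 5} and column 3 has {1, 2, 3, 4}, leaving only 6.
Row 4, column 5: row 4 has {4, 5, 6} and column 5 has {2, 3, 6}, leaving only 1.
Row 4, column 2: row 4 has {1, 4, 5, 6} and column 2 has {3, 5, 6}, leaving only 2.
Row 4, column 6: row 4 has {1, 2, 4, 5, 6} and column 6 has {1, 2}, leaving only 3.
So row 4 reads: 5 2 6 4 1 3.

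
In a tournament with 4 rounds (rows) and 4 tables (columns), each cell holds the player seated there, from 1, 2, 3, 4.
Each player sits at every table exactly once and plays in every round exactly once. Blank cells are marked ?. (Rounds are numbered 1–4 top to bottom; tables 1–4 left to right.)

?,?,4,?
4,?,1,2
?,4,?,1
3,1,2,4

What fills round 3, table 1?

Round 3 already has {1, 4} and table 1 already has {3, 4}, so round 3, table 1 must be 2.

2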